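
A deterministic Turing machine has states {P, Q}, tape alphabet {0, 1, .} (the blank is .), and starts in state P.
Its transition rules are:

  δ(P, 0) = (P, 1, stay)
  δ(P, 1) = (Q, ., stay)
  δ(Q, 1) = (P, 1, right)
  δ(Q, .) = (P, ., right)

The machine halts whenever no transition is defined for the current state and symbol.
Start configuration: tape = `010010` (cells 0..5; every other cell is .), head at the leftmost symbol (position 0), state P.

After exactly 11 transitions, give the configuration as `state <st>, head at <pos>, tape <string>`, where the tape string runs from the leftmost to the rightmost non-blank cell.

state P, head at 4, tape 10

P | [0]10010   read 0 → write 1, move stay, go to P
P | [1]10010   read 1 → write ., move stay, go to Q
Q | [.]10010   read . → write ., move right, go to P
P | .[1]0010   read 1 → write ., move stay, go to Q
Q | .[.]0010   read . → write ., move right, go to P
P | ..[0]010   read 0 → write 1, move stay, go to P
P | ..[1]010   read 1 → write ., move stay, go to Q
Q | ..[.]010   read . → write ., move right, go to P
P | ...[0]10   read 0 → write 1, move stay, go to P
P | ...[1]10   read 1 → write ., move stay, go to Q
Q | ...[.]10   read . → write ., move right, go to P
P | ....[1]0
After 11 steps: state P, head at 4, tape 10.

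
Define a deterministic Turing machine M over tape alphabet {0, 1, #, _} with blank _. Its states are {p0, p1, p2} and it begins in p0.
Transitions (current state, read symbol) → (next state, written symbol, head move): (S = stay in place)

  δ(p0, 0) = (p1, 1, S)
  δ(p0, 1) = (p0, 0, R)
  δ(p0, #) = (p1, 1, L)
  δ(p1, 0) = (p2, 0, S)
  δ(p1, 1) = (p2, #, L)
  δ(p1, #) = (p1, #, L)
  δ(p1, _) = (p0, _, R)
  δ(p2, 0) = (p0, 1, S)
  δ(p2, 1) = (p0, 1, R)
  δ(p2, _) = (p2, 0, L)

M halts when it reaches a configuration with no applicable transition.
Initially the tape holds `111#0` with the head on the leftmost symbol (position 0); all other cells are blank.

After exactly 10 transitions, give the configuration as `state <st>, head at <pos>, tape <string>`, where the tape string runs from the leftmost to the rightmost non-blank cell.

state p2, head at 3, tape 0000#

p0 | [1]11#0   read 1 → write 0, move R, go to p0
p0 | 0[1]1#0   read 1 → write 0, move R, go to p0
p0 | 00[1]#0   read 1 → write 0, move R, go to p0
p0 | 000[#]0   read # → write 1, move L, go to p1
p1 | 00[0]10   read 0 → write 0, move S, go to p2
p2 | 00[0]10   read 0 → write 1, move S, go to p0
p0 | 00[1]10   read 1 → write 0, move R, go to p0
p0 | 000[1]0   read 1 → write 0, move R, go to p0
p0 | 0000[0]   read 0 → write 1, move S, go to p1
p1 | 0000[1]   read 1 → write #, move L, go to p2
p2 | 000[0]#
After 10 steps: state p2, head at 3, tape 0000#.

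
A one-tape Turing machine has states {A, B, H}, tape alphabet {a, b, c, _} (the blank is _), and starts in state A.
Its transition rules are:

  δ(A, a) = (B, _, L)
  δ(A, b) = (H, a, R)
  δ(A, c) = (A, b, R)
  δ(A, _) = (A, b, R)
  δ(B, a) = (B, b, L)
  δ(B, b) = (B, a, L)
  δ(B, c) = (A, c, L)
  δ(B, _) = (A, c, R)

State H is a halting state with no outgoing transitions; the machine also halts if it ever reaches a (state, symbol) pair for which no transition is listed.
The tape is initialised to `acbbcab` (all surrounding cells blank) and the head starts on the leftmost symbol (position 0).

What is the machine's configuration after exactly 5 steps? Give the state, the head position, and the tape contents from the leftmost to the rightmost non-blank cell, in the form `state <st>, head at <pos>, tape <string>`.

state H, head at 3, tape cbbabcab

A | _[a]cbbcab   read a → write _, move L, go to B
B | [_]_cbbcab   read _ → write c, move R, go to A
A | c[_]cbbcab   read _ → write b, move R, go to A
A | cb[c]bbcab   read c → write b, move R, go to A
A | cbb[b]bcab   read b → write a, move R, go to H
H | cbba[b]cab
After 5 steps: state H, head at 3, tape cbbabcab.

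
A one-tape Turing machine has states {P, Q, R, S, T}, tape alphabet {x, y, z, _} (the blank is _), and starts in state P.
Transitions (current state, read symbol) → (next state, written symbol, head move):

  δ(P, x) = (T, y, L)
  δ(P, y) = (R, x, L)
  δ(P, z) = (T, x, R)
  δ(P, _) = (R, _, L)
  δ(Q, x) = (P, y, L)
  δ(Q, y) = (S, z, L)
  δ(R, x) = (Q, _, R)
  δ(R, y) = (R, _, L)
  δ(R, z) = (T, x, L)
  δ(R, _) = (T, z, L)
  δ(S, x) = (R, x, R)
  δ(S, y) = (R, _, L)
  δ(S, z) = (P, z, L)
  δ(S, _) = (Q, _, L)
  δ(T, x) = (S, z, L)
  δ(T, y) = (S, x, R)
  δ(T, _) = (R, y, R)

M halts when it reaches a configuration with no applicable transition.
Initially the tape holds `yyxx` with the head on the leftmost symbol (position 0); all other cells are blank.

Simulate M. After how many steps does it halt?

P | _______[y]yxx   read y → write x, move L, go to R
R | ______[_]xyxx   read _ → write z, move L, go to T
T | _____[_]zxyxx   read _ → write y, move R, go to R
R | _____y[z]xyxx   read z → write x, move L, go to T
T | _____[y]xxyxx   read y → write x, move R, go to S
S | _____x[x]xyxx   read x → write x, move R, go to R
R | _____xx[x]yxx   read x → write _, move R, go to Q
Q | _____xx_[y]xx   read y → write z, move L, go to S
S | _____xx[_]zxx   read _ → write _, move L, go to Q
Q | _____x[x]_zxx   read x → write y, move L, go to P
P | _____[x]y_zxx   read x → write y, move L, go to T
T | ____[_]yy_zxx   read _ → write y, move R, go to R
R | ____y[y]y_zxx   read y → write _, move L, go to R
R | ____[y]_y_zxx   read y → write _, move L, go to R
R | ___[_]__y_zxx   read _ → write z, move L, go to T
T | __[_]z__y_zxx   read _ → write y, move R, go to R
R | __y[z]__y_zxx   read z → write x, move L, go to T
T | __[y]x__y_zxx   read y → write x, move R, go to S
S | __x[x]__y_zxx   read x → write x, move R, go to R
R | __xx[_]_y_zxx   read _ → write z, move L, go to T
T | __x[x]z_y_zxx   read x → write z, move L, go to S
S | __[x]zz_y_zxx   read x → write x, move R, go to R
R | __x[z]z_y_zxx   read z → write x, move L, go to T
T | __[x]xz_y_zxx   read x → write z, move L, go to S
S | _[_]zxz_y_zxx   read _ → write _, move L, go to Q
Q | [_]_zxz_y_zxx
M halts after 25 transitions.

25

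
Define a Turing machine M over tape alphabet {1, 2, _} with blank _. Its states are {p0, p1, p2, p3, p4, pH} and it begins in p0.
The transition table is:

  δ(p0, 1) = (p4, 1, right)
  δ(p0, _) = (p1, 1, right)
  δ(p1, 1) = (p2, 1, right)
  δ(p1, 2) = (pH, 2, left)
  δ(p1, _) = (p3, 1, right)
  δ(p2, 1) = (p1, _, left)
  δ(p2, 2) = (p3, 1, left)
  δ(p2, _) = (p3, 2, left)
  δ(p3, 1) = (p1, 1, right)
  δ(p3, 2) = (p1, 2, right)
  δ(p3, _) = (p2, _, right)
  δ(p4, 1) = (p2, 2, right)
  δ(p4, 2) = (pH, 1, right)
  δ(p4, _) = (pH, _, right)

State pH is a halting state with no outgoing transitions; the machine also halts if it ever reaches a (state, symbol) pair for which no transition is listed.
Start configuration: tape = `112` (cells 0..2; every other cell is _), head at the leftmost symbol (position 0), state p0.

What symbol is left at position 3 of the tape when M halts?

2

state=p0 head=0 tape=[1]12_   (p0,1)→(p4,1,right)
state=p4 head=1 tape=1[1]2_   (p4,1)→(p2,2,right)
state=p2 head=2 tape=12[2]_   (p2,2)→(p3,1,left)
state=p3 head=1 tape=1[2]1_   (p3,2)→(p1,2,right)
state=p1 head=2 tape=12[1]_   (p1,1)→(p2,1,right)
state=p2 head=3 tape=121[_]   (p2,_)→(p3,2,left)
state=p3 head=2 tape=12[1]2   (p3,1)→(p1,1,right)
state=p1 head=3 tape=121[2]   (p1,2)→(pH,2,left)
state=pH head=2 tape=12[1]2
Cell 3 holds 2 when M halts.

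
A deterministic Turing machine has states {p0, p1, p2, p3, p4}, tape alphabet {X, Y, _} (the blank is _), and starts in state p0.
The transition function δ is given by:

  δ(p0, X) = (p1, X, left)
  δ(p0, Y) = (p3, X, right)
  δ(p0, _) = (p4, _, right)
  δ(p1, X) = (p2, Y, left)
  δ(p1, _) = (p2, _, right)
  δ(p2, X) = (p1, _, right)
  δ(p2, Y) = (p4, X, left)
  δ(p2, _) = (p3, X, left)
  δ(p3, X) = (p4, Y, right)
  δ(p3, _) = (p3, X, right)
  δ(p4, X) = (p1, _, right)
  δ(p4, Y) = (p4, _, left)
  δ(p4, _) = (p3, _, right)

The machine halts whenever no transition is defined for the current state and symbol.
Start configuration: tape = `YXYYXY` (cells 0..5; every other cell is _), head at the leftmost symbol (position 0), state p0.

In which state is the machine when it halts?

state=p0 head=0 tape=[Y]XYYXY   (p0,Y)→(p3,X,right)
state=p3 head=1 tape=X[X]YYXY   (p3,X)→(p4,Y,right)
state=p4 head=2 tape=XY[Y]YXY   (p4,Y)→(p4,_,left)
state=p4 head=1 tape=X[Y]_YXY   (p4,Y)→(p4,_,left)
state=p4 head=0 tape=[X]__YXY   (p4,X)→(p1,_,right)
state=p1 head=1 tape=_[_]_YXY   (p1,_)→(p2,_,right)
state=p2 head=2 tape=__[_]YXY   (p2,_)→(p3,X,left)
state=p3 head=1 tape=_[_]XYXY   (p3,_)→(p3,X,right)
state=p3 head=2 tape=_X[X]YXY   (p3,X)→(p4,Y,right)
state=p4 head=3 tape=_XY[Y]XY   (p4,Y)→(p4,_,left)
state=p4 head=2 tape=_X[Y]_XY   (p4,Y)→(p4,_,left)
state=p4 head=1 tape=_[X]__XY   (p4,X)→(p1,_,right)
state=p1 head=2 tape=__[_]_XY   (p1,_)→(p2,_,right)
state=p2 head=3 tape=___[_]XY   (p2,_)→(p3,X,left)
state=p3 head=2 tape=__[_]XXY   (p3,_)→(p3,X,right)
state=p3 head=3 tape=__X[X]XY   (p3,X)→(p4,Y,right)
state=p4 head=4 tape=__XY[X]Y   (p4,X)→(p1,_,right)
state=p1 head=5 tape=__XY_[Y]
No transition is defined for (p1, Y); M halts in state p1.

p1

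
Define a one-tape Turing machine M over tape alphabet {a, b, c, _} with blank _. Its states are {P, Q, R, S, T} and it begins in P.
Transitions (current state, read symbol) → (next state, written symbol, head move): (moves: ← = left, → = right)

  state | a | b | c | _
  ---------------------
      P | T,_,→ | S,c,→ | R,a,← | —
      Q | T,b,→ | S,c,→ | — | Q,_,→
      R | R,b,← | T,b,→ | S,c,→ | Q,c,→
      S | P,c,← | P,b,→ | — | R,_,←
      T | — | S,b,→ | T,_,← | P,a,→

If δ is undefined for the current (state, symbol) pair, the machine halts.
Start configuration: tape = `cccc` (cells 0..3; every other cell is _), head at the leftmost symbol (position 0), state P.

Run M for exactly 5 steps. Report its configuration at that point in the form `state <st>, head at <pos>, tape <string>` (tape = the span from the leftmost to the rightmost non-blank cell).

state S, head at 1, tape cb_cc

state=P head=0 tape=_[c]ccc   (P,c)→(R,a,←)
state=R head=-1 tape=[_]accc   (R,_)→(Q,c,→)
state=Q head=0 tape=c[a]ccc   (Q,a)→(T,b,→)
state=T head=1 tape=cb[c]cc   (T,c)→(T,_,←)
state=T head=0 tape=c[b]_cc   (T,b)→(S,b,→)
state=S head=1 tape=cb[_]cc
After 5 steps: state S, head at 1, tape cb_cc.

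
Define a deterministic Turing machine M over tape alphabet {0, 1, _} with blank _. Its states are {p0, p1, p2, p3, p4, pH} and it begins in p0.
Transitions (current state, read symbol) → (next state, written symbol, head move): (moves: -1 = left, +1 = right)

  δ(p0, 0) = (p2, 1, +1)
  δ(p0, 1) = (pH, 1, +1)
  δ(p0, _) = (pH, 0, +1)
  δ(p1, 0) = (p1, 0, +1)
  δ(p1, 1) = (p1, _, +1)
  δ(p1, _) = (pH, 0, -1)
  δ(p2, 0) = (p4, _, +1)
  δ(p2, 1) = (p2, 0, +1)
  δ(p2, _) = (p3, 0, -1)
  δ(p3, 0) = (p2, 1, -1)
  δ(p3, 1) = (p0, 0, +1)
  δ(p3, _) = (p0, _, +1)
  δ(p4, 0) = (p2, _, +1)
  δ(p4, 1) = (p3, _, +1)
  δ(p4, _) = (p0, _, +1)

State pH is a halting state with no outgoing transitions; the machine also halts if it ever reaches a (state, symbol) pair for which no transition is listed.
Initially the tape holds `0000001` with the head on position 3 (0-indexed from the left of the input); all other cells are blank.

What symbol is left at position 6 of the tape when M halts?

0

p0 | 000[0]001____   read 0 → write 1, move +1, go to p2
p2 | 0001[0]01____   read 0 → write _, move +1, go to p4
p4 | 0001_[0]1____   read 0 → write _, move +1, go to p2
p2 | 0001__[1]____   read 1 → write 0, move +1, go to p2
p2 | 0001__0[_]___   read _ → write 0, move -1, go to p3
p3 | 0001__[0]0___   read 0 → write 1, move -1, go to p2
p2 | 0001_[_]10___   read _ → write 0, move -1, go to p3
p3 | 0001[_]010___   read _ → write _, move +1, go to p0
p0 | 0001_[0]10___   read 0 → write 1, move +1, go to p2
p2 | 0001_1[1]0___   read 1 → write 0, move +1, go to p2
p2 | 0001_10[0]___   read 0 → write _, move +1, go to p4
p4 | 0001_10_[_]__   read _ → write _, move +1, go to p0
p0 | 0001_10__[_]_   read _ → write 0, move +1, go to pH
pH | 0001_10__0[_]
Cell 6 holds 0 when M halts.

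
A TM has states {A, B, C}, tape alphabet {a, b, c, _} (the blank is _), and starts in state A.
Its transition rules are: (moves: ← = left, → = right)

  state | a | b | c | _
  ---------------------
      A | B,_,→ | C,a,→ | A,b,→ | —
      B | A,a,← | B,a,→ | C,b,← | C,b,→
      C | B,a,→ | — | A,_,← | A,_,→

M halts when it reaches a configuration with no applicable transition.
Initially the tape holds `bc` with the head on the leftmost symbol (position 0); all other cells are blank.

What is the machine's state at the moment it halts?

A | [b]c__   read b → write a, move →, go to C
C | a[c]__   read c → write _, move ←, go to A
A | [a]___   read a → write _, move →, go to B
B | _[_]__   read _ → write b, move →, go to C
C | _b[_]_   read _ → write _, move →, go to A
A | _b_[_]
No transition is defined for (A, _); M halts in state A.

A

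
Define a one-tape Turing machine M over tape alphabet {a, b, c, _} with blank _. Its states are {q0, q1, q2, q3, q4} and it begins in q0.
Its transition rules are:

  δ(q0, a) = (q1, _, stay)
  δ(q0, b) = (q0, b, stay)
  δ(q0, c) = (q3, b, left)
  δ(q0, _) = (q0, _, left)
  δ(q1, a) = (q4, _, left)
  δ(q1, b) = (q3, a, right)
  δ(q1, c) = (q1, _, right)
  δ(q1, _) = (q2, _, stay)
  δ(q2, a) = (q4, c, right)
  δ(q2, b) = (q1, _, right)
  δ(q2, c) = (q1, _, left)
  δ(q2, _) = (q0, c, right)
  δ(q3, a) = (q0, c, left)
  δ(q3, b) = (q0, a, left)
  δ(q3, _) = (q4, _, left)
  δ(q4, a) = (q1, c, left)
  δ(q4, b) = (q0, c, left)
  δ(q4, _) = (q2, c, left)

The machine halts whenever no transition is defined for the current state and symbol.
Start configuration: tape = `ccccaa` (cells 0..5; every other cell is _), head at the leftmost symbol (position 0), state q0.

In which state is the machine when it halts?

q0 | ___[c]cccaa   read c → write b, move left, go to q3
q3 | __[_]bcccaa   read _ → write _, move left, go to q4
q4 | _[_]_bcccaa   read _ → write c, move left, go to q2
q2 | [_]c_bcccaa   read _ → write c, move right, go to q0
q0 | c[c]_bcccaa   read c → write b, move left, go to q3
q3 | [c]b_bcccaa
No transition is defined for (q3, c); M halts in state q3.

q3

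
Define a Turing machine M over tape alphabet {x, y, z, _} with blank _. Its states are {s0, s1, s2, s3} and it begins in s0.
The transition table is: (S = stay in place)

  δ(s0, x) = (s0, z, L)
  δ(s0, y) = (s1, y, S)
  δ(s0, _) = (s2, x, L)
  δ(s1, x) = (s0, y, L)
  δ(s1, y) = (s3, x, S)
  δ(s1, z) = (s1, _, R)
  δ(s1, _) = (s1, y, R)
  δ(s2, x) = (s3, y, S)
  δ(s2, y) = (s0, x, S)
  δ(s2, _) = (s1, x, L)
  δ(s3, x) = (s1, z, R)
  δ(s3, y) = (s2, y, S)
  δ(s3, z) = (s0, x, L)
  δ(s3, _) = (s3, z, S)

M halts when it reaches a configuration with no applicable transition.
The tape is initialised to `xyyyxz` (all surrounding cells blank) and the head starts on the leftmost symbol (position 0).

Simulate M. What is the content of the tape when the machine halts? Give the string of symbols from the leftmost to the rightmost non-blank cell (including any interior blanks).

zzyzyyyxz

state=s0 head=0 tape=___[x]yyyxz   (s0,x)→(s0,z,L)
state=s0 head=-1 tape=__[_]zyyyxz   (s0,_)→(s2,x,L)
state=s2 head=-2 tape=_[_]xzyyyxz   (s2,_)→(s1,x,L)
state=s1 head=-3 tape=[_]xxzyyyxz   (s1,_)→(s1,y,R)
state=s1 head=-2 tape=y[x]xzyyyxz   (s1,x)→(s0,y,L)
state=s0 head=-3 tape=[y]yxzyyyxz   (s0,y)→(s1,y,S)
state=s1 head=-3 tape=[y]yxzyyyxz   (s1,y)→(s3,x,S)
state=s3 head=-3 tape=[x]yxzyyyxz   (s3,x)→(s1,z,R)
state=s1 head=-2 tape=z[y]xzyyyxz   (s1,y)→(s3,x,S)
state=s3 head=-2 tape=z[x]xzyyyxz   (s3,x)→(s1,z,R)
state=s1 head=-1 tape=zz[x]zyyyxz   (s1,x)→(s0,y,L)
state=s0 head=-2 tape=z[z]yzyyyxz
The non-blank tape span at halt is zzyzyyyxz.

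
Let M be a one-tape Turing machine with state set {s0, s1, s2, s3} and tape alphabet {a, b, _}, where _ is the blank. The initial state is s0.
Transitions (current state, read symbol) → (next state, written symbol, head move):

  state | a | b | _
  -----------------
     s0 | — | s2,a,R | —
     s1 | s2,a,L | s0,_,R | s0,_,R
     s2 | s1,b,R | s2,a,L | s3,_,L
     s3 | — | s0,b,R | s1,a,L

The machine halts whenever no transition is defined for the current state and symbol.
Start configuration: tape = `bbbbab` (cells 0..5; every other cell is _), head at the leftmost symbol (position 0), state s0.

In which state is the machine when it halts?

s0

state=s0 head=0 tape=___[b]bbbab   (s0,b)→(s2,a,R)
state=s2 head=1 tape=___a[b]bbab   (s2,b)→(s2,a,L)
state=s2 head=0 tape=___[a]abbab   (s2,a)→(s1,b,R)
state=s1 head=1 tape=___b[a]bbab   (s1,a)→(s2,a,L)
state=s2 head=0 tape=___[b]abbab   (s2,b)→(s2,a,L)
state=s2 head=-1 tape=__[_]aabbab   (s2,_)→(s3,_,L)
state=s3 head=-2 tape=_[_]_aabbab   (s3,_)→(s1,a,L)
state=s1 head=-3 tape=[_]a_aabbab   (s1,_)→(s0,_,R)
state=s0 head=-2 tape=_[a]_aabbab
No transition is defined for (s0, a); M halts in state s0.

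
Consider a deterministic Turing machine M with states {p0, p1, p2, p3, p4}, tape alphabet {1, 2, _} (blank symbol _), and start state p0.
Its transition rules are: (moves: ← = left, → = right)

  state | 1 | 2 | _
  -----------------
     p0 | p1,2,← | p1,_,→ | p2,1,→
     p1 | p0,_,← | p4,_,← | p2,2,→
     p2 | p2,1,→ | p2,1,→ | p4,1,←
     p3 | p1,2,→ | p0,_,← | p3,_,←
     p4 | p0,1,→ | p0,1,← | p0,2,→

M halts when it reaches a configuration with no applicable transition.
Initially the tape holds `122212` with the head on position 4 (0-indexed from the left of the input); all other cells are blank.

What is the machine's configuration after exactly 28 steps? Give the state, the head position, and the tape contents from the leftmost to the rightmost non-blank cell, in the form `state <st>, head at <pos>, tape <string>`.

state p0, head at 0, tape 2_2_222

p0 | _1222[1]2   read 1 → write 2, move ←, go to p1
p1 | _122[2]22   read 2 → write _, move ←, go to p4
p4 | _12[2]_22   read 2 → write 1, move ←, go to p0
p0 | _1[2]1_22   read 2 → write _, move →, go to p1
p1 | _1_[1]_22   read 1 → write _, move ←, go to p0
p0 | _1[_]__22   read _ → write 1, move →, go to p2
p2 | _11[_]_22   read _ → write 1, move ←, go to p4
p4 | _1[1]1_22   read 1 → write 1, move →, go to p0
p0 | _11[1]_22   read 1 → write 2, move ←, go to p1
p1 | _1[1]2_22   read 1 → write _, move ←, go to p0
p0 | _[1]_2_22   read 1 → write 2, move ←, go to p1
p1 | [_]2_2_22   read _ → write 2, move →, go to p2
p2 | 2[2]_2_22   read 2 → write 1, move →, go to p2
p2 | 21[_]2_22   read _ → write 1, move ←, go to p4
p4 | 2[1]12_22   read 1 → write 1, move →, go to p0
p0 | 21[1]2_22   read 1 → write 2, move ←, go to p1
p1 | 2[1]22_22   read 1 → write _, move ←, go to p0
p0 | [2]_22_22   read 2 → write _, move →, go to p1
p1 | _[_]22_22   read _ → write 2, move →, go to p2
p2 | _2[2]2_22   read 2 → write 1, move →, go to p2
p2 | _21[2]_22   read 2 → write 1, move →, go to p2
p2 | _211[_]22   read _ → write 1, move ←, go to p4
p4 | _21[1]122   read 1 → write 1, move →, go to p0
p0 | _211[1]22   read 1 → write 2, move ←, go to p1
p1 | _21[1]222   read 1 → write _, move ←, go to p0
p0 | _2[1]_222   read 1 → write 2, move ←, go to p1
p1 | _[2]2_222   read 2 → write _, move ←, go to p4
p4 | [_]_2_222   read _ → write 2, move →, go to p0
p0 | 2[_]2_222
After 28 steps: state p0, head at 0, tape 2_2_222.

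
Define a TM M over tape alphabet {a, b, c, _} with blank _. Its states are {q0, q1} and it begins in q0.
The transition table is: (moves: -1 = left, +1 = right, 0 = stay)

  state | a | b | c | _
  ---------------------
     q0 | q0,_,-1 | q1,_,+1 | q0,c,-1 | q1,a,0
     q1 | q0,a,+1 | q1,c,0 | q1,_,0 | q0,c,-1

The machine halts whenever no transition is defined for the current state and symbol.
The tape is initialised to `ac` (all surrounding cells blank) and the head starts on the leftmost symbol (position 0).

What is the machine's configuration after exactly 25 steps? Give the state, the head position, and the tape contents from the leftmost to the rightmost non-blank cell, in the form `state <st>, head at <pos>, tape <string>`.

state=q0 head=0 tape=___[a]c   (q0,a)→(q0,_,-1)
state=q0 head=-1 tape=__[_]_c   (q0,_)→(q1,a,0)
state=q1 head=-1 tape=__[a]_c   (q1,a)→(q0,a,+1)
state=q0 head=0 tape=__a[_]c   (q0,_)→(q1,a,0)
state=q1 head=0 tape=__a[a]c   (q1,a)→(q0,a,+1)
state=q0 head=1 tape=__aa[c]   (q0,c)→(q0,c,-1)
state=q0 head=0 tape=__a[a]c   (q0,a)→(q0,_,-1)
state=q0 head=-1 tape=__[a]_c   (q0,a)→(q0,_,-1)
state=q0 head=-2 tape=_[_]__c   (q0,_)→(q1,a,0)
state=q1 head=-2 tape=_[a]__c   (q1,a)→(q0,a,+1)
state=q0 head=-1 tape=_a[_]_c   (q0,_)→(q1,a,0)
state=q1 head=-1 tape=_a[a]_c   (q1,a)→(q0,a,+1)
state=q0 head=0 tape=_aa[_]c   (q0,_)→(q1,a,0)
state=q1 head=0 tape=_aa[a]c   (q1,a)→(q0,a,+1)
state=q0 head=1 tape=_aaa[c]   (q0,c)→(q0,c,-1)
state=q0 head=0 tape=_aa[a]c   (q0,a)→(q0,_,-1)
state=q0 head=-1 tape=_a[a]_c   (q0,a)→(q0,_,-1)
state=q0 head=-2 tape=_[a]__c   (q0,a)→(q0,_,-1)
state=q0 head=-3 tape=[_]___c   (q0,_)→(q1,a,0)
state=q1 head=-3 tape=[a]___c   (q1,a)→(q0,a,+1)
state=q0 head=-2 tape=a[_]__c   (q0,_)→(q1,a,0)
state=q1 head=-2 tape=a[a]__c   (q1,a)→(q0,a,+1)
state=q0 head=-1 tape=aa[_]_c   (q0,_)→(q1,a,0)
state=q1 head=-1 tape=aa[a]_c   (q1,a)→(q0,a,+1)
state=q0 head=0 tape=aaa[_]c   (q0,_)→(q1,a,0)
state=q1 head=0 tape=aaa[a]c
After 25 steps: state q1, head at 0, tape aaaac.

state q1, head at 0, tape aaaac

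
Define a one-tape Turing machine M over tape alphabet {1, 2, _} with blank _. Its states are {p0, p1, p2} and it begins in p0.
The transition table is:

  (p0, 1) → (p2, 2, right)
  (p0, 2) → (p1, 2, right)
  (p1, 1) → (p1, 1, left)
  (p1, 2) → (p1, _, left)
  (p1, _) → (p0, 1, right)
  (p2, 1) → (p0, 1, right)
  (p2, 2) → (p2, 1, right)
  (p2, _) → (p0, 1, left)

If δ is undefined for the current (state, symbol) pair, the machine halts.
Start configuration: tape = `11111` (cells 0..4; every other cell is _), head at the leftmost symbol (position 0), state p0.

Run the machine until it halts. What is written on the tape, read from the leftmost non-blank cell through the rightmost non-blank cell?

p0 | _[1]1111_   read 1 → write 2, move right, go to p2
p2 | _2[1]111_   read 1 → write 1, move right, go to p0
p0 | _21[1]11_   read 1 → write 2, move right, go to p2
p2 | _212[1]1_   read 1 → write 1, move right, go to p0
p0 | _2121[1]_   read 1 → write 2, move right, go to p2
p2 | _21212[_]   read _ → write 1, move left, go to p0
p0 | _2121[2]1   read 2 → write 2, move right, go to p1
p1 | _21212[1]   read 1 → write 1, move left, go to p1
p1 | _2121[2]1   read 2 → write _, move left, go to p1
p1 | _212[1]_1   read 1 → write 1, move left, go to p1
p1 | _21[2]1_1   read 2 → write _, move left, go to p1
p1 | _2[1]_1_1   read 1 → write 1, move left, go to p1
p1 | _[2]1_1_1   read 2 → write _, move left, go to p1
p1 | [_]_1_1_1   read _ → write 1, move right, go to p0
p0 | 1[_]1_1_1
The non-blank tape span at halt is 1_1_1_1.

1_1_1_1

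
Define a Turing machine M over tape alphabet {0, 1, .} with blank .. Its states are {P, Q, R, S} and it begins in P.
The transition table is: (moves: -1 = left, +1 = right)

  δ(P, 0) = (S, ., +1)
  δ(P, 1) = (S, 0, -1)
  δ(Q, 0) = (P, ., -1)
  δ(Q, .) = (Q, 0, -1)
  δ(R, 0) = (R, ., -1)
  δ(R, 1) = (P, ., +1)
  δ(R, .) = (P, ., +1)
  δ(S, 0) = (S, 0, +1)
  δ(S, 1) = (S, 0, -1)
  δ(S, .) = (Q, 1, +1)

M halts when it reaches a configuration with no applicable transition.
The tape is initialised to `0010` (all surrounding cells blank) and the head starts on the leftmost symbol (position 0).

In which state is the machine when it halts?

state=P head=0 tape=[0]010..   (P,0)→(S,.,+1)
state=S head=1 tape=.[0]10..   (S,0)→(S,0,+1)
state=S head=2 tape=.0[1]0..   (S,1)→(S,0,-1)
state=S head=1 tape=.[0]00..   (S,0)→(S,0,+1)
state=S head=2 tape=.0[0]0..   (S,0)→(S,0,+1)
state=S head=3 tape=.00[0]..   (S,0)→(S,0,+1)
state=S head=4 tape=.000[.].   (S,.)→(Q,1,+1)
state=Q head=5 tape=.0001[.]   (Q,.)→(Q,0,-1)
state=Q head=4 tape=.000[1]0
No transition is defined for (Q, 1); M halts in state Q.

Q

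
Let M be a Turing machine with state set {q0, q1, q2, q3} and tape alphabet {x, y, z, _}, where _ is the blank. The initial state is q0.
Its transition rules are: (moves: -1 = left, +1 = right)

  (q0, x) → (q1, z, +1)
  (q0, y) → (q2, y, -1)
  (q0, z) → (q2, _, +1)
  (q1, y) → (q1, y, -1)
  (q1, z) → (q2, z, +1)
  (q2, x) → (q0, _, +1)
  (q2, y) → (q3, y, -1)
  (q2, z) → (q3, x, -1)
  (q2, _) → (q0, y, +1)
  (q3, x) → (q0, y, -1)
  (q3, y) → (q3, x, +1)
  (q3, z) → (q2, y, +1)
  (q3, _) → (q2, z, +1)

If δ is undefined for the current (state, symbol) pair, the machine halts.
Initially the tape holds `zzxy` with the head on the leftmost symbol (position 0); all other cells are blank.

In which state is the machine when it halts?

q0 | [z]zxy___   read z → write _, move +1, go to q2
q2 | _[z]xy___   read z → write x, move -1, go to q3
q3 | [_]xxy___   read _ → write z, move +1, go to q2
q2 | z[x]xy___   read x → write _, move +1, go to q0
q0 | z_[x]y___   read x → write z, move +1, go to q1
q1 | z_z[y]___   read y → write y, move -1, go to q1
q1 | z_[z]y___   read z → write z, move +1, go to q2
q2 | z_z[y]___   read y → write y, move -1, go to q3
q3 | z_[z]y___   read z → write y, move +1, go to q2
q2 | z_y[y]___   read y → write y, move -1, go to q3
q3 | z_[y]y___   read y → write x, move +1, go to q3
q3 | z_x[y]___   read y → write x, move +1, go to q3
q3 | z_xx[_]__   read _ → write z, move +1, go to q2
q2 | z_xxz[_]_   read _ → write y, move +1, go to q0
q0 | z_xxzy[_]
No transition is defined for (q0, _); M halts in state q0.

q0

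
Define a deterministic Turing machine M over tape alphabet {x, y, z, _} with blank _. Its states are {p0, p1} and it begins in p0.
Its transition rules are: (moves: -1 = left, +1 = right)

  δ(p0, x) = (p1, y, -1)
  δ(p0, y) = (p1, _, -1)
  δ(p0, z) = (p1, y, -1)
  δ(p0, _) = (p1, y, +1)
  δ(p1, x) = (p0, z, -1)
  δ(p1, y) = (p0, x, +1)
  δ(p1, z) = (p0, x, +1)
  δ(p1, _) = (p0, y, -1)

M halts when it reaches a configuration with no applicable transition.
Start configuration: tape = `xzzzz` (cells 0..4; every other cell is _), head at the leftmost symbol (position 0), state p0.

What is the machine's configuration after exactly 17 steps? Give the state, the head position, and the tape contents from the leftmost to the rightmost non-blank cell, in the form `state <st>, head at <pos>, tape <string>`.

state p1, head at -1, tape yxyx_zyzz

p0 | ____[x]zzzz   read x → write y, move -1, go to p1
p1 | ___[_]yzzzz   read _ → write y, move -1, go to p0
p0 | __[_]yyzzzz   read _ → write y, move +1, go to p1
p1 | __y[y]yzzzz   read y → write x, move +1, go to p0
p0 | __yx[y]zzzz   read y → write _, move -1, go to p1
p1 | __y[x]_zzzz   read x → write z, move -1, go to p0
p0 | __[y]z_zzzz   read y → write _, move -1, go to p1
p1 | _[_]_z_zzzz   read _ → write y, move -1, go to p0
p0 | [_]y_z_zzzz   read _ → write y, move +1, go to p1
p1 | y[y]_z_zzzz   read y → write x, move +1, go to p0
p0 | yx[_]z_zzzz   read _ → write y, move +1, go to p1
p1 | yxy[z]_zzzz   read z → write x, move +1, go to p0
p0 | yxyx[_]zzzz   read _ → write y, move +1, go to p1
p1 | yxyxy[z]zzz   read z → write x, move +1, go to p0
p0 | yxyxyx[z]zz   read z → write y, move -1, go to p1
p1 | yxyxy[x]yzz   read x → write z, move -1, go to p0
p0 | yxyx[y]zyzz   read y → write _, move -1, go to p1
p1 | yxy[x]_zyzz
After 17 steps: state p1, head at -1, tape yxyx_zyzz.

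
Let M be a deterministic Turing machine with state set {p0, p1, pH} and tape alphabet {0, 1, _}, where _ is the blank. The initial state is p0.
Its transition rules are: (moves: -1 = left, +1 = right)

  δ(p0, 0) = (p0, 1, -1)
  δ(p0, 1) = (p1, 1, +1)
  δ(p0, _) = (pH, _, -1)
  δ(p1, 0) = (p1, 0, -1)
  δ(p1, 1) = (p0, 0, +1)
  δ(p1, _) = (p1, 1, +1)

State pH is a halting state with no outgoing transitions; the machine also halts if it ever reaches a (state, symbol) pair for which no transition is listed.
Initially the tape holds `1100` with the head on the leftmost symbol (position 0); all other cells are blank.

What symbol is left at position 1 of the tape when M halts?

p0 | [1]100_   read 1 → write 1, move +1, go to p1
p1 | 1[1]00_   read 1 → write 0, move +1, go to p0
p0 | 10[0]0_   read 0 → write 1, move -1, go to p0
p0 | 1[0]10_   read 0 → write 1, move -1, go to p0
p0 | [1]110_   read 1 → write 1, move +1, go to p1
p1 | 1[1]10_   read 1 → write 0, move +1, go to p0
p0 | 10[1]0_   read 1 → write 1, move +1, go to p1
p1 | 101[0]_   read 0 → write 0, move -1, go to p1
p1 | 10[1]0_   read 1 → write 0, move +1, go to p0
p0 | 100[0]_   read 0 → write 1, move -1, go to p0
p0 | 10[0]1_   read 0 → write 1, move -1, go to p0
p0 | 1[0]11_   read 0 → write 1, move -1, go to p0
p0 | [1]111_   read 1 → write 1, move +1, go to p1
p1 | 1[1]11_   read 1 → write 0, move +1, go to p0
p0 | 10[1]1_   read 1 → write 1, move +1, go to p1
p1 | 101[1]_   read 1 → write 0, move +1, go to p0
p0 | 1010[_]   read _ → write _, move -1, go to pH
pH | 101[0]_
Cell 1 holds 0 when M halts.

0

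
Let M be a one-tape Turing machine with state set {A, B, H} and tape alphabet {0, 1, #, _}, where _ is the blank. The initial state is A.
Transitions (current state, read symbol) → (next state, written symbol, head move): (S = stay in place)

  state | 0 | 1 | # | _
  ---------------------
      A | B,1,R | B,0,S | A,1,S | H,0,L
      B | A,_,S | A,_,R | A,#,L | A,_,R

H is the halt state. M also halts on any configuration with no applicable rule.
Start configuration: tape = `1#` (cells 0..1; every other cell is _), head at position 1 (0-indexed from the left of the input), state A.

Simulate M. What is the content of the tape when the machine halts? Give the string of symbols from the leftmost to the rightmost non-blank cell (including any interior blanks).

A | 1[#]   read # → write 1, move S, go to A
A | 1[1]   read 1 → write 0, move S, go to B
B | 1[0]   read 0 → write _, move S, go to A
A | 1[_]   read _ → write 0, move L, go to H
H | [1]0
The non-blank tape span at halt is 10.

10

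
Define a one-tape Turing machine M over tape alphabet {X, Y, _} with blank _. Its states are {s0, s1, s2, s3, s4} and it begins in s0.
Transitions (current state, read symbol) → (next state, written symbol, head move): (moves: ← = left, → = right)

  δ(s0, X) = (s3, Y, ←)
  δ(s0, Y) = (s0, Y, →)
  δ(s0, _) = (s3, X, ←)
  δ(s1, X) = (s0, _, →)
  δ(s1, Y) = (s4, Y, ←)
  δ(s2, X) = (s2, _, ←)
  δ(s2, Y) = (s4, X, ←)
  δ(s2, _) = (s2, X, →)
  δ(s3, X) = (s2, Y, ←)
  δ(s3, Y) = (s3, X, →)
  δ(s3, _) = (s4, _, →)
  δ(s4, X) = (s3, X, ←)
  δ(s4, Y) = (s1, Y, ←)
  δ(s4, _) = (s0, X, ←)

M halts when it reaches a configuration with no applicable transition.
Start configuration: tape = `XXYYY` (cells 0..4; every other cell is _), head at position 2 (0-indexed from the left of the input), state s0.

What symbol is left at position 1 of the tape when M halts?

state=s0 head=2 tape=XX[Y]YY_   (s0,Y)→(s0,Y,→)
state=s0 head=3 tape=XXY[Y]Y_   (s0,Y)→(s0,Y,→)
state=s0 head=4 tape=XXYY[Y]_   (s0,Y)→(s0,Y,→)
state=s0 head=5 tape=XXYYY[_]   (s0,_)→(s3,X,←)
state=s3 head=4 tape=XXYY[Y]X   (s3,Y)→(s3,X,→)
state=s3 head=5 tape=XXYYX[X]   (s3,X)→(s2,Y,←)
state=s2 head=4 tape=XXYY[X]Y   (s2,X)→(s2,_,←)
state=s2 head=3 tape=XXY[Y]_Y   (s2,Y)→(s4,X,←)
state=s4 head=2 tape=XX[Y]X_Y   (s4,Y)→(s1,Y,←)
state=s1 head=1 tape=X[X]YX_Y   (s1,X)→(s0,_,→)
state=s0 head=2 tape=X_[Y]X_Y   (s0,Y)→(s0,Y,→)
state=s0 head=3 tape=X_Y[X]_Y   (s0,X)→(s3,Y,←)
state=s3 head=2 tape=X_[Y]Y_Y   (s3,Y)→(s3,X,→)
state=s3 head=3 tape=X_X[Y]_Y   (s3,Y)→(s3,X,→)
state=s3 head=4 tape=X_XX[_]Y   (s3,_)→(s4,_,→)
state=s4 head=5 tape=X_XX_[Y]   (s4,Y)→(s1,Y,←)
state=s1 head=4 tape=X_XX[_]Y
Cell 1 holds _ when M halts.

_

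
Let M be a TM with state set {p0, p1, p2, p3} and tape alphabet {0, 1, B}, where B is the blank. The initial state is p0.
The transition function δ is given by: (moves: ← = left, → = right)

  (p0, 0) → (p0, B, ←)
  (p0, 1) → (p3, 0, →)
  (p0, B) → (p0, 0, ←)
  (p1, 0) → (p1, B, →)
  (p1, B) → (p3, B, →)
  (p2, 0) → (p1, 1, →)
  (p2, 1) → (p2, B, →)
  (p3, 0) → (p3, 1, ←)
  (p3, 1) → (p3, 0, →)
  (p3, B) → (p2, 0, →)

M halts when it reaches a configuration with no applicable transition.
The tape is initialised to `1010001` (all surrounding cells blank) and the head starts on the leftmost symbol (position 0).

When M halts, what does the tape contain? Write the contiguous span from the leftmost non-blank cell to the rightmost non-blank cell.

0BBB1BB1

p0 | B[1]010001   read 1 → write 0, move →, go to p3
p3 | B0[0]10001   read 0 → write 1, move ←, go to p3
p3 | B[0]110001   read 0 → write 1, move ←, go to p3
p3 | [B]1110001   read B → write 0, move →, go to p2
p2 | 0[1]110001   read 1 → write B, move →, go to p2
p2 | 0B[1]10001   read 1 → write B, move →, go to p2
p2 | 0BB[1]0001   read 1 → write B, move →, go to p2
p2 | 0BBB[0]001   read 0 → write 1, move →, go to p1
p1 | 0BBB1[0]01   read 0 → write B, move →, go to p1
p1 | 0BBB1B[0]1   read 0 → write B, move →, go to p1
p1 | 0BBB1BB[1]
The non-blank tape span at halt is 0BBB1BB1.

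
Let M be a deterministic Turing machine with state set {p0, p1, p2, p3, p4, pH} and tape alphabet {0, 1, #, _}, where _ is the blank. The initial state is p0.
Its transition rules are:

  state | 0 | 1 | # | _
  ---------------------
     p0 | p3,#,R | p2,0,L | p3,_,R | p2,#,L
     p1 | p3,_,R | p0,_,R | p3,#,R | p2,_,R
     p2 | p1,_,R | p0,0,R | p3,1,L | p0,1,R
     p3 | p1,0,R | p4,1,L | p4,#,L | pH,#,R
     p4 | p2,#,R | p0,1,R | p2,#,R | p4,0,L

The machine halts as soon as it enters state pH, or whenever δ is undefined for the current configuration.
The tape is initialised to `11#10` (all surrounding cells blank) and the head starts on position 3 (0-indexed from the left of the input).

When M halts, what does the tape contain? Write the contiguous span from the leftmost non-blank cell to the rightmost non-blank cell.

state=p0 head=3 tape=11#[1]0_____   (p0,1)→(p2,0,L)
state=p2 head=2 tape=11[#]00_____   (p2,#)→(p3,1,L)
state=p3 head=1 tape=1[1]100_____   (p3,1)→(p4,1,L)
state=p4 head=0 tape=[1]1100_____   (p4,1)→(p0,1,R)
state=p0 head=1 tape=1[1]100_____   (p0,1)→(p2,0,L)
state=p2 head=0 tape=[1]0100_____   (p2,1)→(p0,0,R)
state=p0 head=1 tape=0[0]100_____   (p0,0)→(p3,#,R)
state=p3 head=2 tape=0#[1]00_____   (p3,1)→(p4,1,L)
state=p4 head=1 tape=0[#]100_____   (p4,#)→(p2,#,R)
state=p2 head=2 tape=0#[1]00_____   (p2,1)→(p0,0,R)
state=p0 head=3 tape=0#0[0]0_____   (p0,0)→(p3,#,R)
state=p3 head=4 tape=0#0#[0]_____   (p3,0)→(p1,0,R)
state=p1 head=5 tape=0#0#0[_]____   (p1,_)→(p2,_,R)
state=p2 head=6 tape=0#0#0_[_]___   (p2,_)→(p0,1,R)
state=p0 head=7 tape=0#0#0_1[_]__   (p0,_)→(p2,#,L)
state=p2 head=6 tape=0#0#0_[1]#__   (p2,1)→(p0,0,R)
state=p0 head=7 tape=0#0#0_0[#]__   (p0,#)→(p3,_,R)
state=p3 head=8 tape=0#0#0_0_[_]_   (p3,_)→(pH,#,R)
state=pH head=9 tape=0#0#0_0_#[_]
The non-blank tape span at halt is 0#0#0_0_#.

0#0#0_0_#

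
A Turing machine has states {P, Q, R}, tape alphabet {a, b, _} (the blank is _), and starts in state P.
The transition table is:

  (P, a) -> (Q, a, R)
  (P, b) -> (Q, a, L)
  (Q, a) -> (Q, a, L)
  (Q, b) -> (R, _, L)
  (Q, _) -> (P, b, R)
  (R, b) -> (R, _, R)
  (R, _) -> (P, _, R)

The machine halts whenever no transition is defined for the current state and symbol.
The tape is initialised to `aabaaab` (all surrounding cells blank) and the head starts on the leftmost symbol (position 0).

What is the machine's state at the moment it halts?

P | __[a]abaaab   read a → write a, move R, go to Q
Q | __a[a]baaab   read a → write a, move L, go to Q
Q | __[a]abaaab   read a → write a, move L, go to Q
Q | _[_]aabaaab   read _ → write b, move R, go to P
P | _b[a]abaaab   read a → write a, move R, go to Q
Q | _ba[a]baaab   read a → write a, move L, go to Q
Q | _b[a]abaaab   read a → write a, move L, go to Q
Q | _[b]aabaaab   read b → write _, move L, go to R
R | [_]_aabaaab   read _ → write _, move R, go to P
P | _[_]aabaaab
No transition is defined for (P, _); M halts in state P.

P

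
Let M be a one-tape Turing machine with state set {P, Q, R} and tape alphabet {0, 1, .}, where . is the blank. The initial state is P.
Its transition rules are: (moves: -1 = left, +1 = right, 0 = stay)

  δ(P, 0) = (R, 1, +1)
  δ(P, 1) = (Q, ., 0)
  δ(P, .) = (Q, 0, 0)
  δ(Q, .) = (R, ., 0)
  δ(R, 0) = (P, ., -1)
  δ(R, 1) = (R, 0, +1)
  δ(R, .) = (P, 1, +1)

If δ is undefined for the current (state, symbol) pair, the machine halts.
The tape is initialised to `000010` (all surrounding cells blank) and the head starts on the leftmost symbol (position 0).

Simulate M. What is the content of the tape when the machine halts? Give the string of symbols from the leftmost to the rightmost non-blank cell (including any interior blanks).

100010

P | [0]00010   read 0 → write 1, move +1, go to R
R | 1[0]0010   read 0 → write ., move -1, go to P
P | [1].0010   read 1 → write ., move 0, go to Q
Q | [.].0010   read . → write ., move 0, go to R
R | [.].0010   read . → write 1, move +1, go to P
P | 1[.]0010   read . → write 0, move 0, go to Q
Q | 1[0]0010
The non-blank tape span at halt is 100010.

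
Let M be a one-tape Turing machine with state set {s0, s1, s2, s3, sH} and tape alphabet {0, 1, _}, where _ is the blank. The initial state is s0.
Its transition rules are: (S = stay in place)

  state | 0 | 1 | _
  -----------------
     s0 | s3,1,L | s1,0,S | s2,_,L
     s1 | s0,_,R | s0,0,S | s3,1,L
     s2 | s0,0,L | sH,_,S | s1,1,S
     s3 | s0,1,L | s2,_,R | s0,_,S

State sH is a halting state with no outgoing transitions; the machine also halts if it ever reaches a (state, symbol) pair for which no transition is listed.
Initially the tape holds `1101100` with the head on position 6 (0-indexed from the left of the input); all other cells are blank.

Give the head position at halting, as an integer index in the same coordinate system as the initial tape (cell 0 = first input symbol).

4

state=s0 head=6 tape=110110[0]_   (s0,0)→(s3,1,L)
state=s3 head=5 tape=11011[0]1_   (s3,0)→(s0,1,L)
state=s0 head=4 tape=1101[1]11_   (s0,1)→(s1,0,S)
state=s1 head=4 tape=1101[0]11_   (s1,0)→(s0,_,R)
state=s0 head=5 tape=1101_[1]1_   (s0,1)→(s1,0,S)
state=s1 head=5 tape=1101_[0]1_   (s1,0)→(s0,_,R)
state=s0 head=6 tape=1101__[1]_   (s0,1)→(s1,0,S)
state=s1 head=6 tape=1101__[0]_   (s1,0)→(s0,_,R)
state=s0 head=7 tape=1101___[_]   (s0,_)→(s2,_,L)
state=s2 head=6 tape=1101__[_]_   (s2,_)→(s1,1,S)
state=s1 head=6 tape=1101__[1]_   (s1,1)→(s0,0,S)
state=s0 head=6 tape=1101__[0]_   (s0,0)→(s3,1,L)
state=s3 head=5 tape=1101_[_]1_   (s3,_)→(s0,_,S)
state=s0 head=5 tape=1101_[_]1_   (s0,_)→(s2,_,L)
state=s2 head=4 tape=1101[_]_1_   (s2,_)→(s1,1,S)
state=s1 head=4 tape=1101[1]_1_   (s1,1)→(s0,0,S)
state=s0 head=4 tape=1101[0]_1_   (s0,0)→(s3,1,L)
state=s3 head=3 tape=110[1]1_1_   (s3,1)→(s2,_,R)
state=s2 head=4 tape=110_[1]_1_   (s2,1)→(sH,_,S)
state=sH head=4 tape=110_[_]_1_
At halt the head is at cell 4.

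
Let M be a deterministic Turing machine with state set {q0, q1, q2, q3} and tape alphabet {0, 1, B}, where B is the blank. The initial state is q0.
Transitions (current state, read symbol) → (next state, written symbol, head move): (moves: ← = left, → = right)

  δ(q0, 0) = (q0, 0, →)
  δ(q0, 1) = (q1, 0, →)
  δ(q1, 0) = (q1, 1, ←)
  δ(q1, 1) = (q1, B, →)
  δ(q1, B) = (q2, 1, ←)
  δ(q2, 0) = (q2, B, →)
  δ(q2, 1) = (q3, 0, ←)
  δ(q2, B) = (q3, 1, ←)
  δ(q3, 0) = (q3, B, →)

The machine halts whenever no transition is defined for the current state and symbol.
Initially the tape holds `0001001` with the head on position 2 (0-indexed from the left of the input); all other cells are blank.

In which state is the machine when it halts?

q3

q0 | BBB00[0]1001   read 0 → write 0, move →, go to q0
q0 | BBB000[1]001   read 1 → write 0, move →, go to q1
q1 | BBB0000[0]01   read 0 → write 1, move ←, go to q1
q1 | BBB000[0]101   read 0 → write 1, move ←, go to q1
q1 | BBB00[0]1101   read 0 → write 1, move ←, go to q1
q1 | BBB0[0]11101   read 0 → write 1, move ←, go to q1
q1 | BBB[0]111101   read 0 → write 1, move ←, go to q1
q1 | BB[B]1111101   read B → write 1, move ←, go to q2
q2 | B[B]11111101   read B → write 1, move ←, go to q3
q3 | [B]111111101
No transition is defined for (q3, B); M halts in state q3.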